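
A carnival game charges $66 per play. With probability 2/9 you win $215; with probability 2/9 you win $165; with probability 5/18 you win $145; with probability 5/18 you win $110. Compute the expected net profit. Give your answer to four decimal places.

89.2778

E[payout] = 215·2/9 + 165·2/9 + 145·5/18 + 110·5/18
 = 430/9 + 110/3 + 725/18 + 275/9
 = 2795/18
Net = 2795/18 - 66 = 1607/18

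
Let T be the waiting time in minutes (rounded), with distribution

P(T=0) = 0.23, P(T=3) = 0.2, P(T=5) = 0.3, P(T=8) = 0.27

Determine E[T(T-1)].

22.32

E[T(T-1)] = Σ t(t-1)·P(T=t)
 = 0·0.23 + 6·0.2 + 20·0.3 + 56·0.27
 = 0 + 1.2 + 6 + 15.12
 = 22.32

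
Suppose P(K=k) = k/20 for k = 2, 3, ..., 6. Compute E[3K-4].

9.5

E[3K-4] = Σ (3k-4)·P(K=k)
 = 2·1/10 + 5·3/20 + 8·1/5 + 11·1/4 + 14·3/10
 = 1/5 + 3/4 + 8/5 + 11/4 + 21/5
 = 19/2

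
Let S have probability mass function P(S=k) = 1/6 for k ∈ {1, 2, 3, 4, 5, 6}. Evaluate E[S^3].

73.5

E[S^3] = Σ s^3·P(S=s)
 = 1·1/6 + 8·1/6 + 27·1/6 + 64·1/6 + 125·1/6 + 216·1/6
 = 1/6 + 4/3 + 9/2 + 32/3 + 125/6 + 36
 = 147/2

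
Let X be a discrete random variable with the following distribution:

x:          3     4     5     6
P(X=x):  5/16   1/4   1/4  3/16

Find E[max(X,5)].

5.1875

E[max(X,5)] = Σ max(x,5)·P(X=x)
 = 5·5/16 + 5·1/4 + 5·1/4 + 6·3/16
 = 25/16 + 5/4 + 5/4 + 9/8
 = 83/16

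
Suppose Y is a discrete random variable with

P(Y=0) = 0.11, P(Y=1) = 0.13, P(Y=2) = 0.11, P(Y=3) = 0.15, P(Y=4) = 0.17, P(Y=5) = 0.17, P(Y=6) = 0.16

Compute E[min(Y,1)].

0.89

E[min(Y,1)] = Σ min(y,1)·P(Y=y)
 = 0·0.11 + 1·0.13 + 1·0.11 + 1·0.15 + 1·0.17 + 1·0.17 + 1·0.16
 = 0 + 0.13 + 0.11 + 0.15 + 0.17 + 0.17 + 0.16
 = 0.89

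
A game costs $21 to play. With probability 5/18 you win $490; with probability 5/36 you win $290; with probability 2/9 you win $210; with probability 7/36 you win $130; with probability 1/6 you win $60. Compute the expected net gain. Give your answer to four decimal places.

E[payout] = 490·5/18 + 290·5/36 + 210·2/9 + 130·7/36 + 60·1/6
 = 1225/9 + 725/18 + 140/3 + 455/18 + 10
 = 775/3
Net = 775/3 - 21 = 712/3

237.3333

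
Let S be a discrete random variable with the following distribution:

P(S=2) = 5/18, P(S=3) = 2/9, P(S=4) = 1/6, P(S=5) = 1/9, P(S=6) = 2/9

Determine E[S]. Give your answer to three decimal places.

E[S] = Σ s·P(S=s)
 = 2·5/18 + 3·2/9 + 4·1/6 + 5·1/9 + 6·2/9
 = 5/9 + 2/3 + 2/3 + 5/9 + 4/3
 = 34/9

3.778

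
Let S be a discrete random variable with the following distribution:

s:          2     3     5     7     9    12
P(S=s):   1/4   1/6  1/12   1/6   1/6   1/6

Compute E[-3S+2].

-16.25

E[-3S+2] = Σ (-3s+2)·P(S=s)
 = (-4)·1/4 + (-7)·1/6 + (-13)·1/12 + (-19)·1/6 + (-25)·1/6 + (-34)·1/6
 = (-1) + (-7/6) + (-13/12) + (-19/6) + (-25/6) + (-17/3)
 = -65/4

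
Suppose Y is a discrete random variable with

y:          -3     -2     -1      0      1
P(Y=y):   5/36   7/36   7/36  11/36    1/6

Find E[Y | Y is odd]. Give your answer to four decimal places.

-0.8889

P(Y is odd) = 5/36 + 7/36 + 1/6 = 1/2.
E[Y | Y is odd] = [(-3)·5/36 + (-1)·7/36 + 1·1/6] / (1/2)
 = -4/9 / (1/2)
 = -8/9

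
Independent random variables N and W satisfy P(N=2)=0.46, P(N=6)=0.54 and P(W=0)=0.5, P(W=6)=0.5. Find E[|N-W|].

E[|N-W|] = Σ_n Σ_w |n-w| · P(N=n)P(W=w)
 = 2·0.23 + 4·0.23 + 6·0.27 + 0·0.27
 = 0.46 + 0.92 + 1.62 + 0
 = 3

3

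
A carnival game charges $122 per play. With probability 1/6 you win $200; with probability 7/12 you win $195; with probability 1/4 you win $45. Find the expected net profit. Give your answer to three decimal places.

36.333

E[payout] = 200·1/6 + 195·7/12 + 45·1/4
 = 100/3 + 455/4 + 45/4
 = 475/3
Net = 475/3 - 122 = 109/3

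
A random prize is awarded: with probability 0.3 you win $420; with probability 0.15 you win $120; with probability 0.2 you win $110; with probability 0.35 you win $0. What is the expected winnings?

E[payout] = 420·0.3 + 120·0.15 + 110·0.2 + 0·0.35
 = 126 + 18 + 22 + 0
 = 166

166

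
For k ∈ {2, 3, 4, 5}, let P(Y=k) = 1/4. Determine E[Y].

3.5

E[Y] = Σ y·P(Y=y)
 = 2·1/4 + 3·1/4 + 4·1/4 + 5·1/4
 = 1/2 + 3/4 + 1 + 5/4
 = 7/2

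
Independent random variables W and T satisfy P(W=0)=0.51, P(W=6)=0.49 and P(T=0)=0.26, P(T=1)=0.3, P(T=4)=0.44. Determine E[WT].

E[WT] = Σ_w Σ_t wt · P(W=w)P(T=t)
 = 0·0.1326 + 0·0.153 + 0·0.2244 + 0·0.1274 + 6·0.147 + 24·0.2156
 = 0 + 0 + 0 + 0 + 0.882 + 5.1744
 = 6.0564

6.0564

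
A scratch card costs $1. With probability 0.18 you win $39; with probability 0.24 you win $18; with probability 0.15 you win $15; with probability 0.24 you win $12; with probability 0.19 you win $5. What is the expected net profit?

E[payout] = 39·0.18 + 18·0.24 + 15·0.15 + 12·0.24 + 5·0.19
 = 7.02 + 4.32 + 2.25 + 2.88 + 0.95
 = 17.42
Net = 17.42 - 1 = 16.42

16.42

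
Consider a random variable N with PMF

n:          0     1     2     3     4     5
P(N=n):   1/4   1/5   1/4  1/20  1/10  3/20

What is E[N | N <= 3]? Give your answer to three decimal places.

P(N <= 3) = 1/4 + 1/5 + 1/4 + 1/20 = 3/4.
E[N | N <= 3] = [0·1/4 + 1·1/5 + 2·1/4 + 3·1/20] / (3/4)
 = 17/20 / (3/4)
 = 17/15

1.133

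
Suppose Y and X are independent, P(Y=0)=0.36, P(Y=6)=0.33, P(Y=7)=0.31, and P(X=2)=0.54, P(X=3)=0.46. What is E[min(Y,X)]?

E[min(Y,X)] = Σ_y Σ_x min(y,x) · P(Y=y)P(X=x)
 = 0·0.1944 + 0·0.1656 + 2·0.1782 + 3·0.1518 + 2·0.1674 + 3·0.1426
 = 0 + 0 + 0.3564 + 0.4554 + 0.3348 + 0.4278
 = 1.5744

1.5744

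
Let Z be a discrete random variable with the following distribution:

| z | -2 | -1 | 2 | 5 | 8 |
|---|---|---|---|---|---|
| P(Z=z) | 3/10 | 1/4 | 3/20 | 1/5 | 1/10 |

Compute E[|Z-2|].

3.15

E[|Z-2|] = Σ |z-2|·P(Z=z)
 = 4·3/10 + 3·1/4 + 0·3/20 + 3·1/5 + 6·1/10
 = 6/5 + 3/4 + 0 + 3/5 + 3/5
 = 63/20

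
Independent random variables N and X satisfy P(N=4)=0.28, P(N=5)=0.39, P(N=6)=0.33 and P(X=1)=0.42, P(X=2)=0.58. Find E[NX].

7.979

E[NX] = Σ_n Σ_x nx · P(N=n)P(X=x)
 = 4·0.1176 + 8·0.1624 + 5·0.1638 + 10·0.2262 + 6·0.1386 + 12·0.1914
 = 0.4704 + 1.2992 + 0.819 + 2.262 + 0.8316 + 2.2968
 = 7.979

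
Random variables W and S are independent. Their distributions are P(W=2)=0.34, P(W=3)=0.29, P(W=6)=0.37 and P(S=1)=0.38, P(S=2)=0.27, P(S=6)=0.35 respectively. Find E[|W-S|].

E[|W-S|] = Σ_w Σ_s |w-s| · P(W=w)P(S=s)
 = 1·0.1292 + 0·0.0918 + 4·0.119 + 2·0.1102 + 1·0.0783 + 3·0.1015 + 5·0.1406 + 4·0.0999 + 0·0.1295
 = 0.1292 + 0 + 0.476 + 0.2204 + 0.0783 + 0.3045 + 0.703 + 0.3996 + 0
 = 2.311

2.311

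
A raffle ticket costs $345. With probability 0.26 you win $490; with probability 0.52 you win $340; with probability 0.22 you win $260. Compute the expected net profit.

16.4

E[payout] = 490·0.26 + 340·0.52 + 260·0.22
 = 127.4 + 176.8 + 57.2
 = 361.4
Net = 361.4 - 345 = 16.4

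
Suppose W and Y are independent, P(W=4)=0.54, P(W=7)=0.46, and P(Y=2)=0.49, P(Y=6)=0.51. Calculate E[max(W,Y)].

5.9308

E[max(W,Y)] = Σ_w Σ_y max(w,y) · P(W=w)P(Y=y)
 = 4·0.2646 + 6·0.2754 + 7·0.2254 + 7·0.2346
 = 1.0584 + 1.6524 + 1.5778 + 1.6422
 = 5.9308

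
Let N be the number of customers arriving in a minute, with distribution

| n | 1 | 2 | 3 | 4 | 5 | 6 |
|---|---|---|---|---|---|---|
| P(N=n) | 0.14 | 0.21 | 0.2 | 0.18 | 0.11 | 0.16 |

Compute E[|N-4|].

1.47

E[|N-4|] = Σ |n-4|·P(N=n)
 = 3·0.14 + 2·0.21 + 1·0.2 + 0·0.18 + 1·0.11 + 2·0.16
 = 0.42 + 0.42 + 0.2 + 0 + 0.11 + 0.32
 = 1.47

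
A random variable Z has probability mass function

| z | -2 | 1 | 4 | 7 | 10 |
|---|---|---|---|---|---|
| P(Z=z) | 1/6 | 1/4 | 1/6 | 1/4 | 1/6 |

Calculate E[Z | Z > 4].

P(Z > 4) = 1/4 + 1/6 = 5/12.
E[Z | Z > 4] = [7·1/4 + 10·1/6] / (5/12)
 = 41/12 / (5/12)
 = 41/5

8.2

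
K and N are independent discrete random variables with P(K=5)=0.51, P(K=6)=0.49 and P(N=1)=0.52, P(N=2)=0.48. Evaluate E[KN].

8.1252

E[KN] = Σ_k Σ_n kn · P(K=k)P(N=n)
 = 5·0.2652 + 10·0.2448 + 6·0.2548 + 12·0.2352
 = 1.326 + 2.448 + 1.5288 + 2.8224
 = 8.1252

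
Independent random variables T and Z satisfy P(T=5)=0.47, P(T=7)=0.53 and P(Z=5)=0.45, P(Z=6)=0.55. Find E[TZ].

E[TZ] = Σ_t Σ_z tz · P(T=t)P(Z=z)
 = 25·0.2115 + 30·0.2585 + 35·0.2385 + 42·0.2915
 = 5.2875 + 7.755 + 8.3475 + 12.243
 = 33.633

33.633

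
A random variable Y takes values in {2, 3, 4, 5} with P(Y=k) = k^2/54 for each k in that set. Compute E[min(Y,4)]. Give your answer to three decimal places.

E[min(Y,4)] = Σ min(y,4)·P(Y=y)
 = 2·2/27 + 3·1/6 + 4·8/27 + 4·25/54
 = 4/27 + 1/2 + 32/27 + 50/27
 = 199/54

3.685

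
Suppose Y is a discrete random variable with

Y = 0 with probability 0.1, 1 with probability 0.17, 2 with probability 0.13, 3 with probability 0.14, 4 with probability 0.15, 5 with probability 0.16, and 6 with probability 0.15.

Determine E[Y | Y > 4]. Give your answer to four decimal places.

P(Y > 4) = 0.16 + 0.15 = 0.31.
E[Y | Y > 4] = [5·0.16 + 6·0.15] / 0.31
 = 1.7 / 0.31
 = 170/31

5.4839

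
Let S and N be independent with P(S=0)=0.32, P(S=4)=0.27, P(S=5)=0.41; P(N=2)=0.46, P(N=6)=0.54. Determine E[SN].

E[SN] = Σ_s Σ_n sn · P(S=s)P(N=n)
 = 0·0.1472 + 0·0.1728 + 8·0.1242 + 24·0.1458 + 10·0.1886 + 30·0.2214
 = 0 + 0 + 0.9936 + 3.4992 + 1.886 + 6.642
 = 13.0208

13.0208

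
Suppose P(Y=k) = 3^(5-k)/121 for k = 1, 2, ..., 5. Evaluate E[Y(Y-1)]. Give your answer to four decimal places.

1.3554

E[Y(Y-1)] = Σ y(y-1)·P(Y=y)
 = 0·81/121 + 2·27/121 + 6·9/121 + 12·3/121 + 20·1/121
 = 0 + 54/121 + 54/121 + 36/121 + 20/121
 = 164/121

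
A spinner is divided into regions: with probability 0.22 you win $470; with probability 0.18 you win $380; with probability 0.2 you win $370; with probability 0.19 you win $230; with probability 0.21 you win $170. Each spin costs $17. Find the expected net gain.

308.2

E[payout] = 470·0.22 + 380·0.18 + 370·0.2 + 230·0.19 + 170·0.21
 = 103.4 + 68.4 + 74 + 43.7 + 35.7
 = 325.2
Net = 325.2 - 17 = 308.2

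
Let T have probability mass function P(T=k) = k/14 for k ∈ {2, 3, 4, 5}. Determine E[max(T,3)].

4

E[max(T,3)] = Σ max(t,3)·P(T=t)
 = 3·1/7 + 3·3/14 + 4·2/7 + 5·5/14
 = 3/7 + 9/14 + 8/7 + 25/14
 = 4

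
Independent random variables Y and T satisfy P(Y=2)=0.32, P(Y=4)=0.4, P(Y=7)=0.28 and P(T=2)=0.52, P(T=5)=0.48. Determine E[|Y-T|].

2.0656

E[|Y-T|] = Σ_y Σ_t |y-t| · P(Y=y)P(T=t)
 = 0·0.1664 + 3·0.1536 + 2·0.208 + 1·0.192 + 5·0.1456 + 2·0.1344
 = 0 + 0.4608 + 0.416 + 0.192 + 0.728 + 0.2688
 = 2.0656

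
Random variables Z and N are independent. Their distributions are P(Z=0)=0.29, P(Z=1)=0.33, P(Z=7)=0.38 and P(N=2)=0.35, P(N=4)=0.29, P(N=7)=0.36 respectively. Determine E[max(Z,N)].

5.3756

E[max(Z,N)] = Σ_z Σ_n max(z,n) · P(Z=z)P(N=n)
 = 2·0.1015 + 4·0.0841 + 7·0.1044 + 2·0.1155 + 4·0.0957 + 7·0.1188 + 7·0.133 + 7·0.1102 + 7·0.1368
 = 0.203 + 0.3364 + 0.7308 + 0.231 + 0.3828 + 0.8316 + 0.931 + 0.7714 + 0.9576
 = 5.3756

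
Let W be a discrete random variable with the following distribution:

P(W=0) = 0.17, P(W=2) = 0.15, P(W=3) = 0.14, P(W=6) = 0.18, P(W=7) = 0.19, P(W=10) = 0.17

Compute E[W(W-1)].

E[W(W-1)] = Σ w(w-1)·P(W=w)
 = 0·0.17 + 2·0.15 + 6·0.14 + 30·0.18 + 42·0.19 + 90·0.17
 = 0 + 0.3 + 0.84 + 5.4 + 7.98 + 15.3
 = 29.82

29.82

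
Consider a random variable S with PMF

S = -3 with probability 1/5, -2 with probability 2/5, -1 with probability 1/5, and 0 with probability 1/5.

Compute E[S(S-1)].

5.2

E[S(S-1)] = Σ s(s-1)·P(S=s)
 = 12·1/5 + 6·2/5 + 2·1/5 + 0·1/5
 = 12/5 + 12/5 + 2/5 + 0
 = 26/5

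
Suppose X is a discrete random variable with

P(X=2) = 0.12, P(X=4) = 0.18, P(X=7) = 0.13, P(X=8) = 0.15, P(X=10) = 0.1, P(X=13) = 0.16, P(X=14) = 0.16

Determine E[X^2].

87.73

E[X^2] = Σ x^2·P(X=x)
 = 4·0.12 + 16·0.18 + 49·0.13 + 64·0.15 + 100·0.1 + 169·0.16 + 196·0.16
 = 0.48 + 2.88 + 6.37 + 9.6 + 10 + 27.04 + 31.36
 = 87.73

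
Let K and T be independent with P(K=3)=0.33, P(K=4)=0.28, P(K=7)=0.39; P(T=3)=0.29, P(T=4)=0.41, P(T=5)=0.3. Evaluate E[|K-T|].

E[|K-T|] = Σ_k Σ_t |k-t| · P(K=k)P(T=t)
 = 0·0.0957 + 1·0.1353 + 2·0.099 + 1·0.0812 + 0·0.1148 + 1·0.084 + 4·0.1131 + 3·0.1599 + 2·0.117
 = 0 + 0.1353 + 0.198 + 0.0812 + 0 + 0.084 + 0.4524 + 0.4797 + 0.234
 = 1.6646

1.6646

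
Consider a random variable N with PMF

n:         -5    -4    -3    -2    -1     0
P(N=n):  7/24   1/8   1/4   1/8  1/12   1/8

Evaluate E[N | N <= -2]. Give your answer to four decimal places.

P(N <= -2) = 7/24 + 1/8 + 1/4 + 1/8 = 19/24.
E[N | N <= -2] = [(-5)·7/24 + (-4)·1/8 + (-3)·1/4 + (-2)·1/8] / (19/24)
 = -71/24 / (19/24)
 = -71/19

-3.7368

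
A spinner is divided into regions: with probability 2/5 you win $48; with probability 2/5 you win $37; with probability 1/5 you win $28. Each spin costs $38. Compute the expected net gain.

E[payout] = 48·2/5 + 37·2/5 + 28·1/5
 = 96/5 + 74/5 + 28/5
 = 198/5
Net = 198/5 - 38 = 8/5

1.6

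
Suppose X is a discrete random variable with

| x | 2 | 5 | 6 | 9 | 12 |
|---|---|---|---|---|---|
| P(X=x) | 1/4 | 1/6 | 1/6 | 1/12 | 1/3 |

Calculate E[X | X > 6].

11.4

P(X > 6) = 1/12 + 1/3 = 5/12.
E[X | X > 6] = [9·1/12 + 12·1/3] / (5/12)
 = 19/4 / (5/12)
 = 57/5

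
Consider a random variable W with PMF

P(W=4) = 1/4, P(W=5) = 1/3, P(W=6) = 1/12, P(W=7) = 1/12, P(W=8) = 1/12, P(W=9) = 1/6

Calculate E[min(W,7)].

5.5

E[min(W,7)] = Σ min(w,7)·P(W=w)
 = 4·1/4 + 5·1/3 + 6·1/12 + 7·1/12 + 7·1/12 + 7·1/6
 = 1 + 5/3 + 1/2 + 7/12 + 7/12 + 7/6
 = 11/2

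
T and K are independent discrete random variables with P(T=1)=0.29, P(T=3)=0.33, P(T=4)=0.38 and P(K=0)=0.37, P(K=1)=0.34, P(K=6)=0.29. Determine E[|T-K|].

2.576

E[|T-K|] = Σ_t Σ_k |t-k| · P(T=t)P(K=k)
 = 1·0.1073 + 0·0.0986 + 5·0.0841 + 3·0.1221 + 2·0.1122 + 3·0.0957 + 4·0.1406 + 3·0.1292 + 2·0.1102
 = 0.1073 + 0 + 0.4205 + 0.3663 + 0.2244 + 0.2871 + 0.5624 + 0.3876 + 0.2204
 = 2.576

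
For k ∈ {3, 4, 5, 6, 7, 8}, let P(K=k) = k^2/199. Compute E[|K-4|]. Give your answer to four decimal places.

2.5578

E[|K-4|] = Σ |k-4|·P(K=k)
 = 1·9/199 + 0·16/199 + 1·25/199 + 2·36/199 + 3·49/199 + 4·64/199
 = 9/199 + 0 + 25/199 + 72/199 + 147/199 + 256/199
 = 509/199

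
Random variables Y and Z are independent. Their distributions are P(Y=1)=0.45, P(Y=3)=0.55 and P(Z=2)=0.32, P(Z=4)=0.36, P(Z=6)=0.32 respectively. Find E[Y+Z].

E[Y+Z] = Σ_y Σ_z (y+z) · P(Y=y)P(Z=z)
 = 3·0.144 + 5·0.162 + 7·0.144 + 5·0.176 + 7·0.198 + 9·0.176
 = 0.432 + 0.81 + 1.008 + 0.88 + 1.386 + 1.584
 = 6.1

6.1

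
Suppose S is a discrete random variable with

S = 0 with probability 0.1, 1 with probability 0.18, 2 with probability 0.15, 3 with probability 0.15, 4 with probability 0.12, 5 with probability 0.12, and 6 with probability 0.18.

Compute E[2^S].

19.54

E[2^S] = Σ 2^s·P(S=s)
 = 1·0.1 + 2·0.18 + 4·0.15 + 8·0.15 + 16·0.12 + 32·0.12 + 64·0.18
 = 0.1 + 0.36 + 0.6 + 1.2 + 1.92 + 3.84 + 11.52
 = 19.54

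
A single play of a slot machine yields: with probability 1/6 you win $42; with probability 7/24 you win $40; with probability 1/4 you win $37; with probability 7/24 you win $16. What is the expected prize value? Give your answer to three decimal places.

32.583

E[payout] = 42·1/6 + 40·7/24 + 37·1/4 + 16·7/24
 = 7 + 35/3 + 37/4 + 14/3
 = 391/12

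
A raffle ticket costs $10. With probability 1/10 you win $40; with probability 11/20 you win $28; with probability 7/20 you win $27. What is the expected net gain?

18.85

E[payout] = 40·1/10 + 28·11/20 + 27·7/20
 = 4 + 77/5 + 189/20
 = 577/20
Net = 577/20 - 10 = 377/20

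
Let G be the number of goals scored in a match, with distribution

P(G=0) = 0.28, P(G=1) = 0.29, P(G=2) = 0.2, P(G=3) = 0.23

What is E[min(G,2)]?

E[min(G,2)] = Σ min(g,2)·P(G=g)
 = 0·0.28 + 1·0.29 + 2·0.2 + 2·0.23
 = 0 + 0.29 + 0.4 + 0.46
 = 1.15

1.15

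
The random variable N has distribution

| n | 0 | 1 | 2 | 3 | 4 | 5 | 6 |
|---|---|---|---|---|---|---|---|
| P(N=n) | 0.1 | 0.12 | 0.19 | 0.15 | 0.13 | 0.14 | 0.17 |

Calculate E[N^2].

E[N^2] = Σ n^2·P(N=n)
 = 0·0.1 + 1·0.12 + 4·0.19 + 9·0.15 + 16·0.13 + 25·0.14 + 36·0.17
 = 0 + 0.12 + 0.76 + 1.35 + 2.08 + 3.5 + 6.12
 = 13.93

13.93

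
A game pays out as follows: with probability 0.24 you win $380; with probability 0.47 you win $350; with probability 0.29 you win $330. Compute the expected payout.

E[payout] = 380·0.24 + 350·0.47 + 330·0.29
 = 91.2 + 164.5 + 95.7
 = 351.4

351.4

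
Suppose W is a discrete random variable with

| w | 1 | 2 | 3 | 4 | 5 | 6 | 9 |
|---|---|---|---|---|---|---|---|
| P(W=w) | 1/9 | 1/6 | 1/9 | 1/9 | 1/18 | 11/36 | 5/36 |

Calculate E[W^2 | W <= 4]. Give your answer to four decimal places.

P(W <= 4) = 1/9 + 1/6 + 1/9 + 1/9 = 1/2.
E[W^2 | W <= 4] = [1·1/9 + 4·1/6 + 9·1/9 + 16·1/9] / (1/2)
 = 32/9 / (1/2)
 = 64/9

7.1111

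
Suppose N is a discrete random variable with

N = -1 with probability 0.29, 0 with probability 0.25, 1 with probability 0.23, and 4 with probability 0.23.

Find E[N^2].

E[N^2] = Σ n^2·P(N=n)
 = 1·0.29 + 0·0.25 + 1·0.23 + 16·0.23
 = 0.29 + 0 + 0.23 + 3.68
 = 4.2

4.2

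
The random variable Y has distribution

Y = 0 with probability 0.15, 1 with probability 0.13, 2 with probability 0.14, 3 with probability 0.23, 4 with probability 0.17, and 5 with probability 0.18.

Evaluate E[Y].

E[Y] = Σ y·P(Y=y)
 = 0·0.15 + 1·0.13 + 2·0.14 + 3·0.23 + 4·0.17 + 5·0.18
 = 0 + 0.13 + 0.28 + 0.69 + 0.68 + 0.9
 = 2.68

2.68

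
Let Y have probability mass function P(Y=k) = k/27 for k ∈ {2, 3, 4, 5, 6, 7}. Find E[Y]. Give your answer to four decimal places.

E[Y] = Σ y·P(Y=y)
 = 2·2/27 + 3·1/9 + 4·4/27 + 5·5/27 + 6·2/9 + 7·7/27
 = 4/27 + 1/3 + 16/27 + 25/27 + 4/3 + 49/27
 = 139/27

5.1481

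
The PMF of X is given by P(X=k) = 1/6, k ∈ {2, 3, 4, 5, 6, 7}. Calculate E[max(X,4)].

E[max(X,4)] = Σ max(x,4)·P(X=x)
 = 4·1/6 + 4·1/6 + 4·1/6 + 5·1/6 + 6·1/6 + 7·1/6
 = 2/3 + 2/3 + 2/3 + 5/6 + 1 + 7/6
 = 5

5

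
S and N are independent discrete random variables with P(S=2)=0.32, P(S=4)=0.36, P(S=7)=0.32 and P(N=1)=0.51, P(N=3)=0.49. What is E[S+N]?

6.3

E[S+N] = Σ_s Σ_n (s+n) · P(S=s)P(N=n)
 = 3·0.1632 + 5·0.1568 + 5·0.1836 + 7·0.1764 + 8·0.1632 + 10·0.1568
 = 0.4896 + 0.784 + 0.918 + 1.2348 + 1.3056 + 1.568
 = 6.3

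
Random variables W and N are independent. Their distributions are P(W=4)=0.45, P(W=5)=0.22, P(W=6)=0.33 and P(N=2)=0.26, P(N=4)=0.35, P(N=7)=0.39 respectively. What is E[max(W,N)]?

E[max(W,N)] = Σ_w Σ_n max(w,n) · P(W=w)P(N=n)
 = 4·0.117 + 4·0.1575 + 7·0.1755 + 5·0.0572 + 5·0.077 + 7·0.0858 + 6·0.0858 + 6·0.1155 + 7·0.1287
 = 0.468 + 0.63 + 1.2285 + 0.286 + 0.385 + 0.6006 + 0.5148 + 0.693 + 0.9009
 = 5.7068

5.7068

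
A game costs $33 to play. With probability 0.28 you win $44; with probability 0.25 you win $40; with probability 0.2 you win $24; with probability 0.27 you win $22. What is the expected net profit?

E[payout] = 44·0.28 + 40·0.25 + 24·0.2 + 22·0.27
 = 12.32 + 10 + 4.8 + 5.94
 = 33.06
Net = 33.06 - 33 = 0.06

0.06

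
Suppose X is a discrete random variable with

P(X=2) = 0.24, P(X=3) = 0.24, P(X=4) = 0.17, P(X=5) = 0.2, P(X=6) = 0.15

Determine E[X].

3.78

E[X] = Σ x·P(X=x)
 = 2·0.24 + 3·0.24 + 4·0.17 + 5·0.2 + 6·0.15
 = 0.48 + 0.72 + 0.68 + 1 + 0.9
 = 3.78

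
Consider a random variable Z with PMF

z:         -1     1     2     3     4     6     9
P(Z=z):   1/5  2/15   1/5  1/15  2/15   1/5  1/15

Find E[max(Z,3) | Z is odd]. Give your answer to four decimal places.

3.8571

P(Z is odd) = 1/5 + 2/15 + 1/15 + 1/15 = 7/15.
E[max(Z,3) | Z is odd] = [3·1/5 + 3·2/15 + 3·1/15 + 9·1/15] / (7/15)
 = 9/5 / (7/15)
 = 27/7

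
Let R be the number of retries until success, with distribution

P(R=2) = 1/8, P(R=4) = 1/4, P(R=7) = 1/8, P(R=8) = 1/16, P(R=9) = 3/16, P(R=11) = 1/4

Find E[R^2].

60.0625

E[R^2] = Σ r^2·P(R=r)
 = 4·1/8 + 16·1/4 + 49·1/8 + 64·1/16 + 81·3/16 + 121·1/4
 = 1/2 + 4 + 49/8 + 4 + 243/16 + 121/4
 = 961/16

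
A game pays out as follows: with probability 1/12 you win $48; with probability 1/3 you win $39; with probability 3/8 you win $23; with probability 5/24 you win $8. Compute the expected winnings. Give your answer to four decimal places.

E[payout] = 48·1/12 + 39·1/3 + 23·3/8 + 8·5/24
 = 4 + 13 + 69/8 + 5/3
 = 655/24

27.2917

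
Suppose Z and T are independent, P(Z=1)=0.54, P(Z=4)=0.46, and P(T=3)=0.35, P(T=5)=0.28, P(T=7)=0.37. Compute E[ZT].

11.9952

E[ZT] = Σ_z Σ_t zt · P(Z=z)P(T=t)
 = 3·0.189 + 5·0.1512 + 7·0.1998 + 12·0.161 + 20·0.1288 + 28·0.1702
 = 0.567 + 0.756 + 1.3986 + 1.932 + 2.576 + 4.7656
 = 11.9952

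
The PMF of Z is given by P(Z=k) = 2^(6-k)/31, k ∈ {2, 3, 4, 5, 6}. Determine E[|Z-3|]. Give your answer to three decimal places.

E[|Z-3|] = Σ |z-3|·P(Z=z)
 = 1·16/31 + 0·8/31 + 1·4/31 + 2·2/31 + 3·1/31
 = 16/31 + 0 + 4/31 + 4/31 + 3/31
 = 27/31

0.871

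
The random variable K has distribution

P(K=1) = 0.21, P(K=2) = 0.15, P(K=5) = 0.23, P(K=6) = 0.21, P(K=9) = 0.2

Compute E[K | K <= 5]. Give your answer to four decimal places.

2.8136

P(K <= 5) = 0.21 + 0.15 + 0.23 = 0.59.
E[K | K <= 5] = [1·0.21 + 2·0.15 + 5·0.23] / 0.59
 = 1.66 / 0.59
 = 166/59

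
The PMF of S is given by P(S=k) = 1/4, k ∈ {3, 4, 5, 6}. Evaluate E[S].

E[S] = Σ s·P(S=s)
 = 3·1/4 + 4·1/4 + 5·1/4 + 6·1/4
 = 3/4 + 1 + 5/4 + 3/2
 = 9/2

4.5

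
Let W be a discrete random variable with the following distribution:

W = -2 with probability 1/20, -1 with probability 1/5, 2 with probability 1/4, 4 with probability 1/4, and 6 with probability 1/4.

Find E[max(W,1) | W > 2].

P(W > 2) = 1/4 + 1/4 = 1/2.
E[max(W,1) | W > 2] = [4·1/4 + 6·1/4] / (1/2)
 = 5/2 / (1/2)
 = 5

5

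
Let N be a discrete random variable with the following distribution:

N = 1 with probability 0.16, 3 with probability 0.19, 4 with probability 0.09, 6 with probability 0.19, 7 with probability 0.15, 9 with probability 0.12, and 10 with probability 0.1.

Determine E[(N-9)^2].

21.74

E[(N-9)^2] = Σ (n-9)^2·P(N=n)
 = 64·0.16 + 36·0.19 + 25·0.09 + 9·0.19 + 4·0.15 + 0·0.12 + 1·0.1
 = 10.24 + 6.84 + 2.25 + 1.71 + 0.6 + 0 + 0.1
 = 21.74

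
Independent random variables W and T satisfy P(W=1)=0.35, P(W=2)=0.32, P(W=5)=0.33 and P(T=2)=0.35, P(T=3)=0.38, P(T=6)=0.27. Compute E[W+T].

6.1

E[W+T] = Σ_w Σ_t (w+t) · P(W=w)P(T=t)
 = 3·0.1225 + 4·0.133 + 7·0.0945 + 4·0.112 + 5·0.1216 + 8·0.0864 + 7·0.1155 + 8·0.1254 + 11·0.0891
 = 0.3675 + 0.532 + 0.6615 + 0.448 + 0.608 + 0.6912 + 0.8085 + 1.0032 + 0.9801
 = 6.1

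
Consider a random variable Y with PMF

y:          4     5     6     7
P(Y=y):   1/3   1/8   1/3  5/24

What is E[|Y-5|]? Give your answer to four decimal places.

E[|Y-5|] = Σ |y-5|·P(Y=y)
 = 1·1/3 + 0·1/8 + 1·1/3 + 2·5/24
 = 1/3 + 0 + 1/3 + 5/12
 = 13/12

1.0833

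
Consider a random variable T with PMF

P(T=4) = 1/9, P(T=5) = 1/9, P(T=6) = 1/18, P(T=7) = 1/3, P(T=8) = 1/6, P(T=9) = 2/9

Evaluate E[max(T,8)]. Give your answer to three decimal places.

8.222

E[max(T,8)] = Σ max(t,8)·P(T=t)
 = 8·1/9 + 8·1/9 + 8·1/18 + 8·1/3 + 8·1/6 + 9·2/9
 = 8/9 + 8/9 + 4/9 + 8/3 + 4/3 + 2
 = 74/9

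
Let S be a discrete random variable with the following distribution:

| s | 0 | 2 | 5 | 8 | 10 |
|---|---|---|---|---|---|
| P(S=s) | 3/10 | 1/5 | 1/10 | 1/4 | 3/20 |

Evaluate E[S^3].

292.1

E[S^3] = Σ s^3·P(S=s)
 = 0·3/10 + 8·1/5 + 125·1/10 + 512·1/4 + 1000·3/20
 = 0 + 8/5 + 25/2 + 128 + 150
 = 2921/10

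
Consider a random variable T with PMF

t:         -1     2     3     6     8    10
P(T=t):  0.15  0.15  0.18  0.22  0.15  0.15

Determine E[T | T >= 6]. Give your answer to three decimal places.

7.731

P(T >= 6) = 0.22 + 0.15 + 0.15 = 0.52.
E[T | T >= 6] = [6·0.22 + 8·0.15 + 10·0.15] / 0.52
 = 4.02 / 0.52
 = 201/26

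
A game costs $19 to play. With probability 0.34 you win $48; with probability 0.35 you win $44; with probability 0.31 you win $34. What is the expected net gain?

23.26

E[payout] = 48·0.34 + 44·0.35 + 34·0.31
 = 16.32 + 15.4 + 10.54
 = 42.26
Net = 42.26 - 19 = 23.26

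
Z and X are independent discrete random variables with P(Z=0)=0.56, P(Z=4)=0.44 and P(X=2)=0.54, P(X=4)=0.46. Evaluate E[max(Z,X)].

3.3952

E[max(Z,X)] = Σ_z Σ_x max(z,x) · P(Z=z)P(X=x)
 = 2·0.3024 + 4·0.2576 + 4·0.2376 + 4·0.2024
 = 0.6048 + 1.0304 + 0.9504 + 0.8096
 = 3.3952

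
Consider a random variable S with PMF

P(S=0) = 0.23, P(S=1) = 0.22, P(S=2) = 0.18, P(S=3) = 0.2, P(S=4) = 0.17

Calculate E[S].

E[S] = Σ s·P(S=s)
 = 0·0.23 + 1·0.22 + 2·0.18 + 3·0.2 + 4·0.17
 = 0 + 0.22 + 0.36 + 0.6 + 0.68
 = 1.86

1.86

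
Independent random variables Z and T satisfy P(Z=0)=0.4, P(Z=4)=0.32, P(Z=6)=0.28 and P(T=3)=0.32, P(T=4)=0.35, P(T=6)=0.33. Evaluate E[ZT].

E[ZT] = Σ_z Σ_t zt · P(Z=z)P(T=t)
 = 0·0.128 + 0·0.14 + 0·0.132 + 12·0.1024 + 16·0.112 + 24·0.1056 + 18·0.0896 + 24·0.098 + 36·0.0924
 = 0 + 0 + 0 + 1.2288 + 1.792 + 2.5344 + 1.6128 + 2.352 + 3.3264
 = 12.8464

12.8464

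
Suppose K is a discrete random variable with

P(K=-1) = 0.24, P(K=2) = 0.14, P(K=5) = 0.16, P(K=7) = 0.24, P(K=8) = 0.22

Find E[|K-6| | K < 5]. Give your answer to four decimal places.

P(K < 5) = 0.24 + 0.14 = 0.38.
E[|K-6| | K < 5] = [7·0.24 + 4·0.14] / 0.38
 = 2.24 / 0.38
 = 112/19

5.8947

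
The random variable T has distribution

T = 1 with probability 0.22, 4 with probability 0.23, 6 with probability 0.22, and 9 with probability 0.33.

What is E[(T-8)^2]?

E[(T-8)^2] = Σ (t-8)^2·P(T=t)
 = 49·0.22 + 16·0.23 + 4·0.22 + 1·0.33
 = 10.78 + 3.68 + 0.88 + 0.33
 = 15.67

15.67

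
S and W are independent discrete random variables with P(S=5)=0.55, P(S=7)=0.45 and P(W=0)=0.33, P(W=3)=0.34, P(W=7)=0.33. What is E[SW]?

E[SW] = Σ_s Σ_w sw · P(S=s)P(W=w)
 = 0·0.1815 + 15·0.187 + 35·0.1815 + 0·0.1485 + 21·0.153 + 49·0.1485
 = 0 + 2.805 + 6.3525 + 0 + 3.213 + 7.2765
 = 19.647

19.647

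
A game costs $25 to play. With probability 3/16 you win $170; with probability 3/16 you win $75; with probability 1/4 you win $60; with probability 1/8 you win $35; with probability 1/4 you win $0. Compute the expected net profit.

E[payout] = 170·3/16 + 75·3/16 + 60·1/4 + 35·1/8 + 0·1/4
 = 255/8 + 225/16 + 15 + 35/8 + 0
 = 1045/16
Net = 1045/16 - 25 = 645/16

40.3125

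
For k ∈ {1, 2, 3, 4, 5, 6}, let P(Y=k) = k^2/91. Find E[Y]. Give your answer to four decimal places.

E[Y] = Σ y·P(Y=y)
 = 1·1/91 + 2·4/91 + 3·9/91 + 4·16/91 + 5·25/91 + 6·36/91
 = 1/91 + 8/91 + 27/91 + 64/91 + 125/91 + 216/91
 = 63/13

4.8462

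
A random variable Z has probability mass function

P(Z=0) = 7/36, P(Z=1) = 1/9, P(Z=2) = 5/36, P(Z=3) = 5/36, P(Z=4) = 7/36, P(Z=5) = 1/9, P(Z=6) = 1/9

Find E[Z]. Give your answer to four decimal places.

2.8056

E[Z] = Σ z·P(Z=z)
 = 0·7/36 + 1·1/9 + 2·5/36 + 3·5/36 + 4·7/36 + 5·1/9 + 6·1/9
 = 0 + 1/9 + 5/18 + 5/12 + 7/9 + 5/9 + 2/3
 = 101/36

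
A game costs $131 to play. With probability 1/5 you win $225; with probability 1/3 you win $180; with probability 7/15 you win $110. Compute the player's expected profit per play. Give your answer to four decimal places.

E[payout] = 225·1/5 + 180·1/3 + 110·7/15
 = 45 + 60 + 154/3
 = 469/3
Net = 469/3 - 131 = 76/3

25.3333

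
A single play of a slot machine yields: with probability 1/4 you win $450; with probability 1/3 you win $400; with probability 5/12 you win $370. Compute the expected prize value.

E[payout] = 450·1/4 + 400·1/3 + 370·5/12
 = 225/2 + 400/3 + 925/6
 = 400

400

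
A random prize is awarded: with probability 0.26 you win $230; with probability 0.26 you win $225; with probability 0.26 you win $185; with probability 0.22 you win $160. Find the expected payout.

E[payout] = 230·0.26 + 225·0.26 + 185·0.26 + 160·0.22
 = 59.8 + 58.5 + 48.1 + 35.2
 = 201.6

201.6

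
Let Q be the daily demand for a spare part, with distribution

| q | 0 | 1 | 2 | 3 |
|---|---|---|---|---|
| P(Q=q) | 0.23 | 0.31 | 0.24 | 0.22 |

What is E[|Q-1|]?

0.91

E[|Q-1|] = Σ |q-1|·P(Q=q)
 = 1·0.23 + 0·0.31 + 1·0.24 + 2·0.22
 = 0.23 + 0 + 0.24 + 0.44
 = 0.91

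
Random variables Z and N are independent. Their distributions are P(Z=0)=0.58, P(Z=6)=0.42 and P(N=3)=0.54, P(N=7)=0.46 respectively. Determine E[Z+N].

7.36

E[Z+N] = Σ_z Σ_n (z+n) · P(Z=z)P(N=n)
 = 3·0.3132 + 7·0.2668 + 9·0.2268 + 13·0.1932
 = 0.9396 + 1.8676 + 2.0412 + 2.5116
 = 7.36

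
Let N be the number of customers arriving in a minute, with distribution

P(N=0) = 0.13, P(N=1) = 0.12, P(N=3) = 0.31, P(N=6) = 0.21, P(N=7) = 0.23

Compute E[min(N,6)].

E[min(N,6)] = Σ min(n,6)·P(N=n)
 = 0·0.13 + 1·0.12 + 3·0.31 + 6·0.21 + 6·0.23
 = 0 + 0.12 + 0.93 + 1.26 + 1.38
 = 3.69

3.69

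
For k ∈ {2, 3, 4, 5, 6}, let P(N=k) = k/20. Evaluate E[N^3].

113.7

E[N^3] = Σ n^3·P(N=n)
 = 8·1/10 + 27·3/20 + 64·1/5 + 125·1/4 + 216·3/10
 = 4/5 + 81/20 + 64/5 + 125/4 + 324/5
 = 1137/10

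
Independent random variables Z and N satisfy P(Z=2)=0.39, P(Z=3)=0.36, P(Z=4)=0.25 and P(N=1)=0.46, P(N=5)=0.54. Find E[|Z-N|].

E[|Z-N|] = Σ_z Σ_n |z-n| · P(Z=z)P(N=n)
 = 1·0.1794 + 3·0.2106 + 2·0.1656 + 2·0.1944 + 3·0.115 + 1·0.135
 = 0.1794 + 0.6318 + 0.3312 + 0.3888 + 0.345 + 0.135
 = 2.0112

2.0112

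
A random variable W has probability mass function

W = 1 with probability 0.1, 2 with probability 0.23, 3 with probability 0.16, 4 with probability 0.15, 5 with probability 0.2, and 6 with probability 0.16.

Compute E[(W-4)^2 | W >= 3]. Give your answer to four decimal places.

P(W >= 3) = 0.16 + 0.15 + 0.2 + 0.16 = 0.67.
E[(W-4)^2 | W >= 3] = [1·0.16 + 0·0.15 + 1·0.2 + 4·0.16] / 0.67
 = 1 / 0.67
 = 100/67

1.4925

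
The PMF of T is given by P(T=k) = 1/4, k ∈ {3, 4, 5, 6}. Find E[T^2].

21.5

E[T^2] = Σ t^2·P(T=t)
 = 9·1/4 + 16·1/4 + 25·1/4 + 36·1/4
 = 9/4 + 4 + 25/4 + 9
 = 43/2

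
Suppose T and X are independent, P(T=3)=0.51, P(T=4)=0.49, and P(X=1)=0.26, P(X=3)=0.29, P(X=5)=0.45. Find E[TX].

11.7962

E[TX] = Σ_t Σ_x tx · P(T=t)P(X=x)
 = 3·0.1326 + 9·0.1479 + 15·0.2295 + 4·0.1274 + 12·0.1421 + 20·0.2205
 = 0.3978 + 1.3311 + 3.4425 + 0.5096 + 1.7052 + 4.41
 = 11.7962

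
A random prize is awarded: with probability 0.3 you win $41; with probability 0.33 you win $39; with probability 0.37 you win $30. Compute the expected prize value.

36.27

E[payout] = 41·0.3 + 39·0.33 + 30·0.37
 = 12.3 + 12.87 + 11.1
 = 36.27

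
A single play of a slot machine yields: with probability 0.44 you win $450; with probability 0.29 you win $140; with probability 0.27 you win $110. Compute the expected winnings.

268.3

E[payout] = 450·0.44 + 140·0.29 + 110·0.27
 = 198 + 40.6 + 29.7
 = 268.3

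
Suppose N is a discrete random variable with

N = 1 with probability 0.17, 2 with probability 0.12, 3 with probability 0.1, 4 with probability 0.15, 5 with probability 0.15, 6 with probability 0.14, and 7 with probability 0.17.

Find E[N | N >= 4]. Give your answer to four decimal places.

P(N >= 4) = 0.15 + 0.15 + 0.14 + 0.17 = 0.61.
E[N | N >= 4] = [4·0.15 + 5·0.15 + 6·0.14 + 7·0.17] / 0.61
 = 3.38 / 0.61
 = 338/61

5.5410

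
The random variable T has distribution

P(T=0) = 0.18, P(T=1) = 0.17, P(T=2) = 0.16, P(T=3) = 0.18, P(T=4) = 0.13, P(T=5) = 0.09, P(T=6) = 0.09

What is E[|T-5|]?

E[|T-5|] = Σ |t-5|·P(T=t)
 = 5·0.18 + 4·0.17 + 3·0.16 + 2·0.18 + 1·0.13 + 0·0.09 + 1·0.09
 = 0.9 + 0.68 + 0.48 + 0.36 + 0.13 + 0 + 0.09
 = 2.64

2.64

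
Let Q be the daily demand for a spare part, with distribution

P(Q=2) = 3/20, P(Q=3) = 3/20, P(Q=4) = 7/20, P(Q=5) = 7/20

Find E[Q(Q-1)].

12.4

E[Q(Q-1)] = Σ q(q-1)·P(Q=q)
 = 2·3/20 + 6·3/20 + 12·7/20 + 20·7/20
 = 3/10 + 9/10 + 21/5 + 7
 = 62/5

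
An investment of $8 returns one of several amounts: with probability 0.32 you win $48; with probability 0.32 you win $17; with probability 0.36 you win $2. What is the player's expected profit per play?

E[payout] = 48·0.32 + 17·0.32 + 2·0.36
 = 15.36 + 5.44 + 0.72
 = 21.52
Net = 21.52 - 8 = 13.52

13.52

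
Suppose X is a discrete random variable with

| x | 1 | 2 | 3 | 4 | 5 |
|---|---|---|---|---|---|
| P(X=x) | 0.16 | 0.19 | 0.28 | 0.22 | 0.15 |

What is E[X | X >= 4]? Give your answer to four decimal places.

P(X >= 4) = 0.22 + 0.15 = 0.37.
E[X | X >= 4] = [4·0.22 + 5·0.15] / 0.37
 = 1.63 / 0.37
 = 163/37

4.4054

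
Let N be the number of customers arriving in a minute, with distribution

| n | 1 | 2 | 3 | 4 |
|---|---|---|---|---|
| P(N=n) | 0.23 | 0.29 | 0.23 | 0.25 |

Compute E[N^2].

E[N^2] = Σ n^2·P(N=n)
 = 1·0.23 + 4·0.29 + 9·0.23 + 16·0.25
 = 0.23 + 1.16 + 2.07 + 4
 = 7.46

7.46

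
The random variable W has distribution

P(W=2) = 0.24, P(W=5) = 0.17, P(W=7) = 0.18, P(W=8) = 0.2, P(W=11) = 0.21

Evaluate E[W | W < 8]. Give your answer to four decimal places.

4.3898

P(W < 8) = 0.24 + 0.17 + 0.18 = 0.59.
E[W | W < 8] = [2·0.24 + 5·0.17 + 7·0.18] / 0.59
 = 2.59 / 0.59
 = 259/59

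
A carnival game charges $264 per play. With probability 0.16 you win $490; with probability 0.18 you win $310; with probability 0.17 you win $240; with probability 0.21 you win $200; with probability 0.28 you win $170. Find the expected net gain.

0.6

E[payout] = 490·0.16 + 310·0.18 + 240·0.17 + 200·0.21 + 170·0.28
 = 78.4 + 55.8 + 40.8 + 42 + 47.6
 = 264.6
Net = 264.6 - 264 = 0.6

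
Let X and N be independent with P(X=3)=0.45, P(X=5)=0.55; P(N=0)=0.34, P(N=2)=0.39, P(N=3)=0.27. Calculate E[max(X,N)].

E[max(X,N)] = Σ_x Σ_n max(x,n) · P(X=x)P(N=n)
 = 3·0.153 + 3·0.1755 + 3·0.1215 + 5·0.187 + 5·0.2145 + 5·0.1485
 = 0.459 + 0.5265 + 0.3645 + 0.935 + 1.0725 + 0.7425
 = 4.1

4.1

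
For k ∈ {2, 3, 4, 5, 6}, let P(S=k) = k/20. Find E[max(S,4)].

4.85

E[max(S,4)] = Σ max(s,4)·P(S=s)
 = 4·1/10 + 4·3/20 + 4·1/5 + 5·1/4 + 6·3/10
 = 2/5 + 3/5 + 4/5 + 5/4 + 9/5
 = 97/20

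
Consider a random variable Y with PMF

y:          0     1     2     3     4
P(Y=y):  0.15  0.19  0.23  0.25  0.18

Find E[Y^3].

20.3

E[Y^3] = Σ y^3·P(Y=y)
 = 0·0.15 + 1·0.19 + 8·0.23 + 27·0.25 + 64·0.18
 = 0 + 0.19 + 1.84 + 6.75 + 11.52
 = 20.3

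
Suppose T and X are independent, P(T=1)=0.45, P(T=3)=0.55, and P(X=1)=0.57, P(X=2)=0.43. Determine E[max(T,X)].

2.2935

E[max(T,X)] = Σ_t Σ_x max(t,x) · P(T=t)P(X=x)
 = 1·0.2565 + 2·0.1935 + 3·0.3135 + 3·0.2365
 = 0.2565 + 0.387 + 0.9405 + 0.7095
 = 2.2935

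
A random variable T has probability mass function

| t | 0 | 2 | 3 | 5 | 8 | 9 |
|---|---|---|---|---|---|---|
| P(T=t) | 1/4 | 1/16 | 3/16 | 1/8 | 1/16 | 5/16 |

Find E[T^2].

34.375

E[T^2] = Σ t^2·P(T=t)
 = 0·1/4 + 4·1/16 + 9·3/16 + 25·1/8 + 64·1/16 + 81·5/16
 = 0 + 1/4 + 27/16 + 25/8 + 4 + 405/16
 = 275/8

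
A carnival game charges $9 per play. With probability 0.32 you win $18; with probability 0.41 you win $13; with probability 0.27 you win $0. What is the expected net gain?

2.09

E[payout] = 18·0.32 + 13·0.41 + 0·0.27
 = 5.76 + 5.33 + 0
 = 11.09
Net = 11.09 - 9 = 2.09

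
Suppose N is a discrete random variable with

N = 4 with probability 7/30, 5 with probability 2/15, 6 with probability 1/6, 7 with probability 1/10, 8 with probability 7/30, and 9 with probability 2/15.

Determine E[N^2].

43.7

E[N^2] = Σ n^2·P(N=n)
 = 16·7/30 + 25·2/15 + 36·1/6 + 49·1/10 + 64·7/30 + 81·2/15
 = 56/15 + 10/3 + 6 + 49/10 + 224/15 + 54/5
 = 437/10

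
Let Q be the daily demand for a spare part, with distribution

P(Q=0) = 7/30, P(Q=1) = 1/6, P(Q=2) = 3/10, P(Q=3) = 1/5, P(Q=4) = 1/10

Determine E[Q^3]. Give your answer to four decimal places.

E[Q^3] = Σ q^3·P(Q=q)
 = 0·7/30 + 1·1/6 + 8·3/10 + 27·1/5 + 64·1/10
 = 0 + 1/6 + 12/5 + 27/5 + 32/5
 = 431/30

14.3667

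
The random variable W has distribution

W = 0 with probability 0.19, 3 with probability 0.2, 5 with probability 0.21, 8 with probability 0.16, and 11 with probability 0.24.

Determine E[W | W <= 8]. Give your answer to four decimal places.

3.8553

P(W <= 8) = 0.19 + 0.2 + 0.21 + 0.16 = 0.76.
E[W | W <= 8] = [0·0.19 + 3·0.2 + 5·0.21 + 8·0.16] / 0.76
 = 2.93 / 0.76
 = 293/76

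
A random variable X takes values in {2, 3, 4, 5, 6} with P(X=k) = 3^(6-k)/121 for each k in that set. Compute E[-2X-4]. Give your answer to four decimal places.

E[-2X-4] = Σ (-2x-4)·P(X=x)
 = (-8)·81/121 + (-10)·27/121 + (-12)·9/121 + (-14)·3/121 + (-16)·1/121
 = (-648/121) + (-270/121) + (-108/121) + (-42/121) + (-16/121)
 = -1084/121

-8.9587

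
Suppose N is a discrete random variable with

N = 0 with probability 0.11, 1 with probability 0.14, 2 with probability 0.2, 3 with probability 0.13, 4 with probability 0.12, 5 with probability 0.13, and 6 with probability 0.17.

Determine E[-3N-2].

E[-3N-2] = Σ (-3n-2)·P(N=n)
 = (-2)·0.11 + (-5)·0.14 + (-8)·0.2 + (-11)·0.13 + (-14)·0.12 + (-17)·0.13 + (-20)·0.17
 = (-0.22) + (-0.7) + (-1.6) + (-1.43) + (-1.68) + (-2.21) + (-3.4)
 = -11.24

-11.24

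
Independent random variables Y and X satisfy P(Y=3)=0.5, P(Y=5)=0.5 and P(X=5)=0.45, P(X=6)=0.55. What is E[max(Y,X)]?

5.55

E[max(Y,X)] = Σ_y Σ_x max(y,x) · P(Y=y)P(X=x)
 = 5·0.225 + 6·0.275 + 5·0.225 + 6·0.275
 = 1.125 + 1.65 + 1.125 + 1.65
 = 5.55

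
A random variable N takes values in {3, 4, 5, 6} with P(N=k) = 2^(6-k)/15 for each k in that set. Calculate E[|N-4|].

E[|N-4|] = Σ |n-4|·P(N=n)
 = 1·8/15 + 0·4/15 + 1·2/15 + 2·1/15
 = 8/15 + 0 + 2/15 + 2/15
 = 4/5

0.8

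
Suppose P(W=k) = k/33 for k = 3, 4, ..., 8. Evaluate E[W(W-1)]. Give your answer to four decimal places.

E[W(W-1)] = Σ w(w-1)·P(W=w)
 = 6·1/11 + 12·4/33 + 20·5/33 + 30·2/11 + 42·7/33 + 56·8/33
 = 6/11 + 16/11 + 100/33 + 60/11 + 98/11 + 448/33
 = 1088/33

32.9697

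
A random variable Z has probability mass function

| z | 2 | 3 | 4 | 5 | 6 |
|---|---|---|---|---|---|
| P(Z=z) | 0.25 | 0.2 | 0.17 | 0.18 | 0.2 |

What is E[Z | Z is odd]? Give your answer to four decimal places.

P(Z is odd) = 0.2 + 0.18 = 0.38.
E[Z | Z is odd] = [3·0.2 + 5·0.18] / 0.38
 = 1.5 / 0.38
 = 75/19

3.9474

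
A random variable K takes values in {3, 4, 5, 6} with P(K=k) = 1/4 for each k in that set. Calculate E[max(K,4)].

4.75

E[max(K,4)] = Σ max(k,4)·P(K=k)
 = 4·1/4 + 4·1/4 + 5·1/4 + 6·1/4
 = 1 + 1 + 5/4 + 3/2
 = 19/4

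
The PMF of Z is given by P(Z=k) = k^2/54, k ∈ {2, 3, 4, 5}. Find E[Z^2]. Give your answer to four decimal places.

18.1111

E[Z^2] = Σ z^2·P(Z=z)
 = 4·2/27 + 9·1/6 + 16·8/27 + 25·25/54
 = 8/27 + 3/2 + 128/27 + 625/54
 = 163/9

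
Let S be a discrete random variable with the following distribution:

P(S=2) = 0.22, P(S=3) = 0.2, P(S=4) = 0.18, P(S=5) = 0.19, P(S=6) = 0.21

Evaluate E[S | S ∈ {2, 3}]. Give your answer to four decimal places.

P(S ∈ {2, 3}) = 0.22 + 0.2 = 0.42.
E[S | S ∈ {2, 3}] = [2·0.22 + 3·0.2] / 0.42
 = 1.04 / 0.42
 = 52/21

2.4762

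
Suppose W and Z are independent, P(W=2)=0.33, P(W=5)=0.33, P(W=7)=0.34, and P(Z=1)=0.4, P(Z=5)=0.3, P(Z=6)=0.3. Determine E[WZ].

17.353

E[WZ] = Σ_w Σ_z wz · P(W=w)P(Z=z)
 = 2·0.132 + 10·0.099 + 12·0.099 + 5·0.132 + 25·0.099 + 30·0.099 + 7·0.136 + 35·0.102 + 42·0.102
 = 0.264 + 0.99 + 1.188 + 0.66 + 2.475 + 2.97 + 0.952 + 3.57 + 4.284
 = 17.353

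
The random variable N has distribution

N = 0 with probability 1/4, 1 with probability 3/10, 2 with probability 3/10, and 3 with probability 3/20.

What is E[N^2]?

2.85

E[N^2] = Σ n^2·P(N=n)
 = 0·1/4 + 1·3/10 + 4·3/10 + 9·3/20
 = 0 + 3/10 + 6/5 + 27/20
 = 57/20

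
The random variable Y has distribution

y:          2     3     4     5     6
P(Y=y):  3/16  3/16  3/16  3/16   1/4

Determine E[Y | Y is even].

4.2

P(Y is even) = 3/16 + 3/16 + 1/4 = 5/8.
E[Y | Y is even] = [2·3/16 + 4·3/16 + 6·1/4] / (5/8)
 = 21/8 / (5/8)
 = 21/5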